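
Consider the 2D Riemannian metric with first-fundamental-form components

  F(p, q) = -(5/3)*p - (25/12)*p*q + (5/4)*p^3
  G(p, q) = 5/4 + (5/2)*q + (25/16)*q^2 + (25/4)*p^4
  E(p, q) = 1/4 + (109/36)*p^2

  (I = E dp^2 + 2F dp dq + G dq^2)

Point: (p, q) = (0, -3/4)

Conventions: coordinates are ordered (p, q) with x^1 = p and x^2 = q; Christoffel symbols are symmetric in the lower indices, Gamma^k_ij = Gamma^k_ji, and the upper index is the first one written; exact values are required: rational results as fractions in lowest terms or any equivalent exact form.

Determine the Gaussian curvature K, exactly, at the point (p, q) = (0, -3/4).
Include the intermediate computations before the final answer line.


E = 1/4, F = 0, G = 65/256, EG - F^2 = 65/1024 at the point
E_p = 0, E_q = 0, F_p = -5/48, F_q = 0, G_p = 0, G_q = 5/32
E_qq = 0, F_pq = -25/12, G_pp = 0
By Brioschi, K is (det M1 - det M2) divided by (EG - F^2) squared.
M1 = [[-E_qq/2 + F_pq - G_pp/2, E_p/2, F_p - E_q/2], [F_q - G_p/2, E, F], [G_q/2, F, G]] = [[-25/12, 0, -5/48], [0, 1/4, 0], [5/64, 0, 65/256]]; det M1 = -25/192
M2 = [[0, E_q/2, G_p/2], [E_q/2, E, F], [G_p/2, F, G]] = [[0, 0, 0], [0, 1/4, 0], [0, 0, 65/256]]; det M2 = 0
det M1 - det M2 = -25/192; K = -25/192 / (65/1024)^2 = -16384/507

Answer: K = -16384/507


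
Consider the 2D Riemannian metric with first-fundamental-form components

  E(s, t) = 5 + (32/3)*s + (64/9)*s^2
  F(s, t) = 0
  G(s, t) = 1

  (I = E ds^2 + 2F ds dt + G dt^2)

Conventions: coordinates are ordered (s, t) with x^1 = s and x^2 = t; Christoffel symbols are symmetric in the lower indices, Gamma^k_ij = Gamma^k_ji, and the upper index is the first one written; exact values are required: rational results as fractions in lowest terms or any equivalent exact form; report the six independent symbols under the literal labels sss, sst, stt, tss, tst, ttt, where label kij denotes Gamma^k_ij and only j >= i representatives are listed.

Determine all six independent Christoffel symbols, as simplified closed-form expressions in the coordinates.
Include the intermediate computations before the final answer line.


E = 5 + (32/3)*s + (64/9)*s^2; F = 0; G = 1
Gamma^k_ij = (1/2) g^{kl} (d_i g_jl + d_j g_il - d_l g_ij), with g^inv = (1/(EG-F^2)) [[G, -F], [-F, E]]
first partials: E_s = 32/3 + (128/9)*s, E_t = 0, F_s = 0, F_t = 0, G_s = 0, G_t = 0
D = EG - F^2 = 5 + (32/3)*s + (64/9)*s^2
expanded: Gamma^s_ss = (G E_s - 2F F_s + F E_t)/(2D), Gamma^s_st = (G E_t - F G_s)/(2D), Gamma^s_tt = (2G F_t - G G_s - F G_t)/(2D), Gamma^t_ss = (2E F_s - E E_t - F E_s)/(2D), Gamma^t_st = (E G_s - F E_t)/(2D), Gamma^t_tt = (E G_t - 2F F_t + F G_s)/(2D); substitute and cancel common factors

Answer: Gamma_sss = (64*s + 48)/(64*s^2 + 96*s + 45), Gamma_sst = 0, Gamma_stt = 0, Gamma_tss = 0, Gamma_tst = 0, Gamma_ttt = 0


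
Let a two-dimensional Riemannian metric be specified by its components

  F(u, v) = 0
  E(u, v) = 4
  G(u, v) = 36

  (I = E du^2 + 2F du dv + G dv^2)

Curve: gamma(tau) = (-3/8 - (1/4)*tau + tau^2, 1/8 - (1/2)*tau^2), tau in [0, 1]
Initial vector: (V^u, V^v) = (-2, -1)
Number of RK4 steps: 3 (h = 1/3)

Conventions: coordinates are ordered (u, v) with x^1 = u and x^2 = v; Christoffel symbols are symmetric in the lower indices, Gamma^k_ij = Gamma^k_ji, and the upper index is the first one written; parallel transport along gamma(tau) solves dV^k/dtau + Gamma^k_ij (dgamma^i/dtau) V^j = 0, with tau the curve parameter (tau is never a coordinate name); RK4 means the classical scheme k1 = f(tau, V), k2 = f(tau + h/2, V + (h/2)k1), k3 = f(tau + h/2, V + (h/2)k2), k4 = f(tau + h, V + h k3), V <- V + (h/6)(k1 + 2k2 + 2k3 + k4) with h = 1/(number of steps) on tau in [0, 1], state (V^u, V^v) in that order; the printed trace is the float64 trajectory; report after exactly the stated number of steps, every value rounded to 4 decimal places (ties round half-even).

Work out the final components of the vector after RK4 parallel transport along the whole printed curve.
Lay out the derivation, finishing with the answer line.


gamma'(tau) = (-1/4 + 2*tau, -tau); f(tau, V)^k = -Gamma^k_ij(gamma(tau)) gamma'^i(tau) V^j; h = 1/3; intermediate values shown to 6 dp
curve data and Christoffel symbols at the stage parameters:
  tau = 0.000000: gamma = (-0.375000, 0.125000), gamma' = (-0.250000, 0.000000); Gamma_uuu = 0.000000, Gamma_uuv = 0.000000, Gamma_uvv = 0.000000, Gamma_vuu = 0.000000, Gamma_vuv = 0.000000, Gamma_vvv = 0.000000
  tau = 0.166667: gamma = (-0.388889, 0.111111), gamma' = (0.083333, -0.166667); Gamma_uuu = 0.000000, Gamma_uuv = 0.000000, Gamma_uvv = 0.000000, Gamma_vuu = 0.000000, Gamma_vuv = 0.000000, Gamma_vvv = 0.000000
  tau = 0.333333: gamma = (-0.347222, 0.069444), gamma' = (0.416667, -0.333333); Gamma_uuu = 0.000000, Gamma_uuv = 0.000000, Gamma_uvv = 0.000000, Gamma_vuu = 0.000000, Gamma_vuv = 0.000000, Gamma_vvv = 0.000000
  tau = 0.500000: gamma = (-0.250000, 0.000000), gamma' = (0.750000, -0.500000); Gamma_uuu = 0.000000, Gamma_uuv = 0.000000, Gamma_uvv = 0.000000, Gamma_vuu = 0.000000, Gamma_vuv = 0.000000, Gamma_vvv = 0.000000
  tau = 0.666667: gamma = (-0.097222, -0.097222), gamma' = (1.083333, -0.666667); Gamma_uuu = 0.000000, Gamma_uuv = 0.000000, Gamma_uvv = 0.000000, Gamma_vuu = 0.000000, Gamma_vuv = 0.000000, Gamma_vvv = 0.000000
  tau = 0.833333: gamma = (0.111111, -0.222222), gamma' = (1.416667, -0.833333); Gamma_uuu = 0.000000, Gamma_uuv = 0.000000, Gamma_uvv = 0.000000, Gamma_vuu = 0.000000, Gamma_vuv = 0.000000, Gamma_vvv = 0.000000
  tau = 1.000000: gamma = (0.375000, -0.375000), gamma' = (1.750000, -1.000000); Gamma_uuu = 0.000000, Gamma_uuv = 0.000000, Gamma_uvv = 0.000000, Gamma_vuu = 0.000000, Gamma_vuv = 0.000000, Gamma_vvv = 0.000000
step 0: V^u = -2.0000, V^v = -1.0000
step 1: k1 = (0.000000, 0.000000), k2 = (0.000000, 0.000000), k3 = (0.000000, 0.000000), k4 = (0.000000, 0.000000); V <- V + (h/6)(k1 + 2k2 + 2k3 + k4): V^u = -2.0000, V^v = -1.0000
step 2: k1 = (0.000000, 0.000000), k2 = (0.000000, 0.000000), k3 = (0.000000, 0.000000), k4 = (0.000000, 0.000000); V <- V + (h/6)(k1 + 2k2 + 2k3 + k4): V^u = -2.0000, V^v = -1.0000
step 3: k1 = (0.000000, 0.000000), k2 = (0.000000, 0.000000), k3 = (0.000000, 0.000000), k4 = (0.000000, 0.000000); V <- V + (h/6)(k1 + 2k2 + 2k3 + k4): V^u = -2.0000, V^v = -1.0000

Answer: V^u = -2.0000, V^v = -1.0000


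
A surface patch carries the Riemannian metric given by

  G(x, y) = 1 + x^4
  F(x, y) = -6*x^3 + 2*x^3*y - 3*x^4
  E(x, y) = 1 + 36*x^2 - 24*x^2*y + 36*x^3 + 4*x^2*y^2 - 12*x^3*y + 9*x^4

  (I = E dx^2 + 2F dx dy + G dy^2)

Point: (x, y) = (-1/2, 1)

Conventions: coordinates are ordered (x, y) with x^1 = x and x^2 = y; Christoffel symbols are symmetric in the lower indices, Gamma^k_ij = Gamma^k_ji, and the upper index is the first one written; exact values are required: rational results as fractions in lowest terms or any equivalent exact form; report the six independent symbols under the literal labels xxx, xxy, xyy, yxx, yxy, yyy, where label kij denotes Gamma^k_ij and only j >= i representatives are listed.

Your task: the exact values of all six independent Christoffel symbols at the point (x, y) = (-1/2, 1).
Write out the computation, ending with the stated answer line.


E = 41/16, F = 5/16, G = 17/16 at the point
E_x = -5/2, E_y = -5/2, F_x = -3/2, F_y = -1/4, G_x = -1/2, G_y = 0
EG - F^2 = 21/8;  g^inv = (8/21) * [[17/16, -5/16], [-5/16, 41/16]]
first-kind symbols [ij,l] = (1/2)(d_i g_jl + d_j g_il - d_l g_ij): [xx,x] = E_x/2 = -5/4, [xx,y] = F_x - E_y/2 = -1/4, [xy,x] = E_y/2 = -5/4, [xy,y] = G_x/2 = -1/4, [yy,x] = F_y - G_x/2 = 0, [yy,y] = G_y/2 = 0
Gamma^x_ij = (G*[ij,x] - F*[ij,y])/(EG - F^2), Gamma^y_ij = (E*[ij,y] - F*[ij,x])/(EG - F^2)

Answer: Gamma_xxx = -10/21, Gamma_xxy = -10/21, Gamma_xyy = 0, Gamma_yxx = -2/21, Gamma_yxy = -2/21, Gamma_yyy = 0


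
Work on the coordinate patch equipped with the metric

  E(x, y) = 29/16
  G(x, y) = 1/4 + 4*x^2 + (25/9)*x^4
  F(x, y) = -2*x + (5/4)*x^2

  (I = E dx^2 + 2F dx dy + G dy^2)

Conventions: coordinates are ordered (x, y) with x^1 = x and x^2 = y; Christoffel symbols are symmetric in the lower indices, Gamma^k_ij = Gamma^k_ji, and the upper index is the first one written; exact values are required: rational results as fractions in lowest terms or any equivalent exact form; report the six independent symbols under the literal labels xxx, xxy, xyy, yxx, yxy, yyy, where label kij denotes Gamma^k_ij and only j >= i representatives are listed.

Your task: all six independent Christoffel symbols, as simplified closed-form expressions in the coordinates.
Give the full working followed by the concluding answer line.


E = 29/16; F = -2*x + (5/4)*x^2; G = 1/4 + 4*x^2 + (25/9)*x^4
Gamma^k_ij = (1/2) g^{kl} (d_i g_jl + d_j g_il - d_l g_ij), with g^inv = (1/(EG-F^2)) [[G, -F], [-F, E]]
first partials: E_x = 0, E_y = 0, F_x = -2 + (5/2)*x, F_y = 0, G_x = 8*x + (100/9)*x^3, G_y = 0
D = EG - F^2 = 29/64 + (13/4)*x^2 + 5*x^3 + (125/36)*x^4
expanded: Gamma^x_xx = (G E_x - 2F F_x + F E_y)/(2D), Gamma^x_xy = (G E_y - F G_x)/(2D), Gamma^x_yy = (2G F_y - G G_x - F G_y)/(2D), Gamma^y_xx = (2E F_x - E E_y - F E_x)/(2D), Gamma^y_xy = (E G_x - F E_y)/(2D), Gamma^y_yy = (E G_y - 2F F_y + F G_x)/(2D); substitute and cancel common factors

Answer: Gamma_xxx = (-1800*x^3 + 4320*x^2 - 2304*x)/(2000*x^4 + 2880*x^3 + 1872*x^2 + 261), Gamma_xxy = (-4000*x^5 + 6400*x^4 - 2880*x^3 + 4608*x^2)/(2000*x^4 + 2880*x^3 + 1872*x^2 + 261), Gamma_xyy = (-80000*x^7 - 172800*x^5 - 90144*x^3 - 5184*x)/(18000*x^4 + 25920*x^3 + 16848*x^2 + 2349), Gamma_yxx = (2610*x - 2088)/(2000*x^4 + 2880*x^3 + 1872*x^2 + 261), Gamma_yxy = (5800*x^3 + 4176*x)/(2000*x^4 + 2880*x^3 + 1872*x^2 + 261), Gamma_yyy = (4000*x^5 - 6400*x^4 + 2880*x^3 - 4608*x^2)/(2000*x^4 + 2880*x^3 + 1872*x^2 + 261)


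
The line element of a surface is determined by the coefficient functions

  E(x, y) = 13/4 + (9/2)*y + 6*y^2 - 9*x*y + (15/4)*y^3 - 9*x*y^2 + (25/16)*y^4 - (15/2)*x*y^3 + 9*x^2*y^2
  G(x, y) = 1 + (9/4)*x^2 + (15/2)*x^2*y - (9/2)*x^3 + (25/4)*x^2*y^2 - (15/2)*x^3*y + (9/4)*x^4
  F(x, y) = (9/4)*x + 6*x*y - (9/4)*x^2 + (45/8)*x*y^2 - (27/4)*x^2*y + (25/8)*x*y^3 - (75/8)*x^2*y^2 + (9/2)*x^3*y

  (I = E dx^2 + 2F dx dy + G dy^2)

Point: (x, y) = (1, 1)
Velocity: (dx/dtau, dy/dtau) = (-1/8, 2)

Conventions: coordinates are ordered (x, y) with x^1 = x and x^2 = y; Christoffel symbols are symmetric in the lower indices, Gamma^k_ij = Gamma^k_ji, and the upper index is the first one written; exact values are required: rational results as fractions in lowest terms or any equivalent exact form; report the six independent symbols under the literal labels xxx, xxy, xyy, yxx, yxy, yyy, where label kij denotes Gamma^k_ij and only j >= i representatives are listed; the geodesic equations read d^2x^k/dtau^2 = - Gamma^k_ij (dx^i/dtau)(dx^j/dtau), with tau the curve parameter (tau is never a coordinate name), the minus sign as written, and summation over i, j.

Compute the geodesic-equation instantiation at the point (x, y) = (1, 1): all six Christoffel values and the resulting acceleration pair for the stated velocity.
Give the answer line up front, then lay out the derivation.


Answer: Gamma_xxx = -20/47, Gamma_xxy = 20/141, Gamma_xyy = 50/141, Gamma_yxx = -40/47, Gamma_yxy = 40/141, Gamma_yyy = 100/141; accelerations (d^2x/dtau^2, d^2y/dtau^2) = (-3025/2256, -3025/1128)

E = 41/16, F = 25/8, G = 29/4 at the point
E_x = -15/2, E_y = 5/2, F_x = -25/4, F_y = 45/8, G_x = 5, G_y = 25/2
EG - F^2 = 141/16;  g^inv = (16/141) * [[29/4, -25/8], [-25/8, 41/16]]
first-kind symbols [ij,l] = (1/2)(d_i g_jl + d_j g_il - d_l g_ij): [xx,x] = E_x/2 = -15/4, [xx,y] = F_x - E_y/2 = -15/2, [xy,x] = E_y/2 = 5/4, [xy,y] = G_x/2 = 5/2, [yy,x] = F_y - G_x/2 = 25/8, [yy,y] = G_y/2 = 25/4
Gamma^x_ij = (G*[ij,x] - F*[ij,y])/(EG - F^2), Gamma^y_ij = (E*[ij,y] - F*[ij,x])/(EG - F^2)
Gamma_xxx = -20/47, Gamma_xxy = 20/141, Gamma_xyy = 50/141, Gamma_yxx = -40/47, Gamma_yxy = 40/141, Gamma_yyy = 100/141
d^2x/dtau^2 = -(Gamma_xxx*(-1/8)^2 + 2*Gamma_xxy*(-1/8)*(2) + Gamma_xyy*(2)^2) = -3025/2256
d^2y/dtau^2 = -(Gamma_yxx*(-1/8)^2 + 2*Gamma_yxy*(-1/8)*(2) + Gamma_yyy*(2)^2) = -3025/1128


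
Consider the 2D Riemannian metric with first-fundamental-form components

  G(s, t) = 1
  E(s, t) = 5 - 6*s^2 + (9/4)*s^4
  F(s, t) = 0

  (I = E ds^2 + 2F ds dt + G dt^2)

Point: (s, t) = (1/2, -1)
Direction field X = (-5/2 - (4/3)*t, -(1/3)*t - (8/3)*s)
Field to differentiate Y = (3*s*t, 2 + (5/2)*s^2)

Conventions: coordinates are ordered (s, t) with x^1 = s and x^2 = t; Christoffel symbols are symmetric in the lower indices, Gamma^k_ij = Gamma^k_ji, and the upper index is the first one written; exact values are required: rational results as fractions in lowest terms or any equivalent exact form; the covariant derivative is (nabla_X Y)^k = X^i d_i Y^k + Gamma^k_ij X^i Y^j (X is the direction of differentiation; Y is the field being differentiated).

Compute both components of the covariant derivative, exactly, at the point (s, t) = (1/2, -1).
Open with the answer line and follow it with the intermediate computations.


Answer: (nabla_X Y)^s = 193/233, (nabla_X Y)^t = -35/12

E = 233/64, F = 0, G = 1 at the point
E_s = -39/8, E_t = 0, F_s = 0, F_t = 0, G_s = 0, G_t = 0
EG - F^2 = 233/64;  g^inv = (64/233) * [[1, 0], [0, 233/64]]
first-kind symbols [ij,l] = (1/2)(d_i g_jl + d_j g_il - d_l g_ij): [ss,s] = E_s/2 = -39/16, [ss,t] = F_s - E_t/2 = 0, [st,s] = E_t/2 = 0, [st,t] = G_s/2 = 0, [tt,s] = F_t - G_s/2 = 0, [tt,t] = G_t/2 = 0
Gamma^s_ij = (G*[ij,s] - F*[ij,t])/(EG - F^2), Gamma^t_ij = (E*[ij,t] - F*[ij,s])/(EG - F^2)
Gamma_sss = -156/233, Gamma_sst = 0, Gamma_stt = 0, Gamma_tss = 0, Gamma_tst = 0, Gamma_ttt = 0
X = (-7/6, -1), Y = (-3/2, 21/8) at the point


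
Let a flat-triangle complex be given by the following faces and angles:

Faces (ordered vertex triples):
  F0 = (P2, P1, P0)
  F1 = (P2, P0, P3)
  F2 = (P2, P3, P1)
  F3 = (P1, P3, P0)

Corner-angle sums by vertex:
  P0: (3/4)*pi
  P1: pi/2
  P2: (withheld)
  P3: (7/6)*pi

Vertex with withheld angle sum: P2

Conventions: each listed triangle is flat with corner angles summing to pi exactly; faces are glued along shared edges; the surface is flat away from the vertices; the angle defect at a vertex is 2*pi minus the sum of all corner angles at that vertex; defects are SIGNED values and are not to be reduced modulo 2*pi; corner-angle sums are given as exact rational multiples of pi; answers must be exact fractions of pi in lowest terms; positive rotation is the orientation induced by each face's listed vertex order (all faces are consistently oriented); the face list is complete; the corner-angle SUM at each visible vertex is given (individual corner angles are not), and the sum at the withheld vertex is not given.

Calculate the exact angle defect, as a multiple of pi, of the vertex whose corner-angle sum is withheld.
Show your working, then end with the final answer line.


V = 4, E = 6, F = 4; chi = V - E + F = 2
Gauss-Bonnet: total defect = 2*pi*chi = 4*pi; visible defects sum to (43/12)*pi

Answer: defect(P2) = (5/12)*pi


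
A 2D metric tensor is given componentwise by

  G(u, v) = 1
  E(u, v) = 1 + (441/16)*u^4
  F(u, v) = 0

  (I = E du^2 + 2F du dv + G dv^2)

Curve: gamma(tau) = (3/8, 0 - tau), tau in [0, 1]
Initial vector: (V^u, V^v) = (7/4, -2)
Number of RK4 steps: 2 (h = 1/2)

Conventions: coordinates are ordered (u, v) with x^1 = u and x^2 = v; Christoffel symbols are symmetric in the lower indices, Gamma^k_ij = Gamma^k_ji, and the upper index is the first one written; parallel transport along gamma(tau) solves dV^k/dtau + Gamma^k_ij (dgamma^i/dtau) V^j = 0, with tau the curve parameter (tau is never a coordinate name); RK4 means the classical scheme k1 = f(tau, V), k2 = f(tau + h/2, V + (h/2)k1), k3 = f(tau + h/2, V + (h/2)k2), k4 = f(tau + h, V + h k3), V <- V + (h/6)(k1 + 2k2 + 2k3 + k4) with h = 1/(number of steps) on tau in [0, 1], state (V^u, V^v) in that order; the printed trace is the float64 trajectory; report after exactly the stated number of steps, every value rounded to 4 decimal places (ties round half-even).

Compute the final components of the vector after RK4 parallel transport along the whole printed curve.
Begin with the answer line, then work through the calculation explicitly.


Answer: V^u = 1.7500, V^v = -2.0000

gamma'(tau) = (0, -1); f(tau, V)^k = -Gamma^k_ij(gamma(tau)) gamma'^i(tau) V^j; h = 1/2; intermediate values shown to 6 dp
curve data and Christoffel symbols at the stage parameters:
  tau = 0.000000: gamma = (0.375000, 0.000000), gamma' = (0.000000, -1.000000); Gamma_uuu = 1.881470, Gamma_uuv = 0.000000, Gamma_uvv = 0.000000, Gamma_vuu = 0.000000, Gamma_vuv = 0.000000, Gamma_vvv = 0.000000
  tau = 0.250000: gamma = (0.375000, -0.250000), gamma' = (0.000000, -1.000000); Gamma_uuu = 1.881470, Gamma_uuv = 0.000000, Gamma_uvv = 0.000000, Gamma_vuu = 0.000000, Gamma_vuv = 0.000000, Gamma_vvv = 0.000000
  tau = 0.500000: gamma = (0.375000, -0.500000), gamma' = (0.000000, -1.000000); Gamma_uuu = 1.881470, Gamma_uuv = 0.000000, Gamma_uvv = 0.000000, Gamma_vuu = 0.000000, Gamma_vuv = 0.000000, Gamma_vvv = 0.000000
  tau = 0.750000: gamma = (0.375000, -0.750000), gamma' = (0.000000, -1.000000); Gamma_uuu = 1.881470, Gamma_uuv = 0.000000, Gamma_uvv = 0.000000, Gamma_vuu = 0.000000, Gamma_vuv = 0.000000, Gamma_vvv = 0.000000
  tau = 1.000000: gamma = (0.375000, -1.000000), gamma' = (0.000000, -1.000000); Gamma_uuu = 1.881470, Gamma_uuv = 0.000000, Gamma_uvv = 0.000000, Gamma_vuu = 0.000000, Gamma_vuv = 0.000000, Gamma_vvv = 0.000000
step 0: V^u = 1.7500, V^v = -2.0000
step 1: k1 = (0.000000, 0.000000), k2 = (0.000000, 0.000000), k3 = (0.000000, 0.000000), k4 = (0.000000, 0.000000); V <- V + (h/6)(k1 + 2k2 + 2k3 + k4): V^u = 1.7500, V^v = -2.0000
step 2: k1 = (0.000000, 0.000000), k2 = (0.000000, 0.000000), k3 = (0.000000, 0.000000), k4 = (0.000000, 0.000000); V <- V + (h/6)(k1 + 2k2 + 2k3 + k4): V^u = 1.7500, V^v = -2.0000


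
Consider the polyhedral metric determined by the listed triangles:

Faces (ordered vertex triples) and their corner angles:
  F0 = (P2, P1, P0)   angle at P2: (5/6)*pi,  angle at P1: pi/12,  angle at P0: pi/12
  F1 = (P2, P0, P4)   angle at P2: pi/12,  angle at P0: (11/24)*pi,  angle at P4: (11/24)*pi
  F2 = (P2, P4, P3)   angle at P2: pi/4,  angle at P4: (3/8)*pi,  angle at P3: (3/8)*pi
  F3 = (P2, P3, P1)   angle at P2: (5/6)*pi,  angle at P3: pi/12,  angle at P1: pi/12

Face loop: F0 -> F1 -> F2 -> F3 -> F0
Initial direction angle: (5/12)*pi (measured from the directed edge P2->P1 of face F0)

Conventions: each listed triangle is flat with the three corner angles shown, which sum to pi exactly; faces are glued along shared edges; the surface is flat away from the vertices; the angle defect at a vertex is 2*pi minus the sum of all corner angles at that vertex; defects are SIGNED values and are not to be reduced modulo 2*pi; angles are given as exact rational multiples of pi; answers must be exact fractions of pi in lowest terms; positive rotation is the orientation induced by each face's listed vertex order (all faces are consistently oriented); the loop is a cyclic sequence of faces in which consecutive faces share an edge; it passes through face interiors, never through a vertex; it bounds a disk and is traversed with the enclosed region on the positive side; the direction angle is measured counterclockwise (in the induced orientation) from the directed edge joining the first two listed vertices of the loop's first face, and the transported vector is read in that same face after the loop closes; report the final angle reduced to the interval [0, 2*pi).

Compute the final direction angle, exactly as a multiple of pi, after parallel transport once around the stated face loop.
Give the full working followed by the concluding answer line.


enclosed vertex P2: corner angles sum to 2*pi, defect = 2*pi - 2*pi = 0
transport around the loop rotates by the sum of enclosed defects; add to the initial angle mod 2*pi
final angle = (5/12)*pi + 0 = (5/12)*pi (mod 2*pi)

Answer: final direction angle = (5/12)*pi


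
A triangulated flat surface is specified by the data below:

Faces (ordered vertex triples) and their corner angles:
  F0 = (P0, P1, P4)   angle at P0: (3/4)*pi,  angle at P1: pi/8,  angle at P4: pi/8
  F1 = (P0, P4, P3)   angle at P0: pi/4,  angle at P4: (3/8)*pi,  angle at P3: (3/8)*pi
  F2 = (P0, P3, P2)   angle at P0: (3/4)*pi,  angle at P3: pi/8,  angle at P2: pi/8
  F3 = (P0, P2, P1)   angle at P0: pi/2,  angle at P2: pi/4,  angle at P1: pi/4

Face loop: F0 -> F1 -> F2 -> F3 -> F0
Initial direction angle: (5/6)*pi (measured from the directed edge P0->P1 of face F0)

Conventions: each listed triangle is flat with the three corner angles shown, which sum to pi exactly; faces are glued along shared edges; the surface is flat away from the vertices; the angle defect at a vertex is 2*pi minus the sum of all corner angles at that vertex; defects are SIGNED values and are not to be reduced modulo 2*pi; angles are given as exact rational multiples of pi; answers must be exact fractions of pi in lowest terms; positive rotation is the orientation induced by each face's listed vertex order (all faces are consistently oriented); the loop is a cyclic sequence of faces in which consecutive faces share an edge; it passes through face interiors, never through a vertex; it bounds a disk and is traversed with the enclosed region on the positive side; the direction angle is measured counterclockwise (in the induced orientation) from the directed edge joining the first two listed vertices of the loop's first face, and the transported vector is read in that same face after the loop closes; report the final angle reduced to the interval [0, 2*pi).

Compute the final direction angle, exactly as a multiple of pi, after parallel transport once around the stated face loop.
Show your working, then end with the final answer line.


enclosed vertex P0: corner angles sum to (9/4)*pi, defect = 2*pi - (9/4)*pi = -pi/4
adding the enclosed defects to the starting angle (mod 2*pi, induced orientation) gives the holonomy
final angle = (5/6)*pi - pi/4 = (7/12)*pi (mod 2*pi)

Answer: final direction angle = (7/12)*pi


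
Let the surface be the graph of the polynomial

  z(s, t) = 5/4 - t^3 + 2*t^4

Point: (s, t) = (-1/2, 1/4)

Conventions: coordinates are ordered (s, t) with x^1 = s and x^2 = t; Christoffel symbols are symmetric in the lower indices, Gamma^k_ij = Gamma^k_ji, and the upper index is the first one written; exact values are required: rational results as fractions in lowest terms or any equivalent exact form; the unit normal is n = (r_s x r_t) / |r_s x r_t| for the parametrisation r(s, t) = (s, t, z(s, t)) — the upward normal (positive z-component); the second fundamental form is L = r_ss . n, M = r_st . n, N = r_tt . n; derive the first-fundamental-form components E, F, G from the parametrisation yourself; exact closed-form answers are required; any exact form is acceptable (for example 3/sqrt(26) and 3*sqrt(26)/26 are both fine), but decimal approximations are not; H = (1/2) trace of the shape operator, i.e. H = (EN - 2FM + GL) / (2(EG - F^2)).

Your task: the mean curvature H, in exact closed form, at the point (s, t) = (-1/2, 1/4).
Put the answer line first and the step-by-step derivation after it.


Answer: H = 0

z_s = 0, z_t = -1/16, z_ss = 0, z_st = 0, z_tt = 0
E = 1, F = 0, G = 257/256; answer radicand W^2 = 257/256
unnormalised second-form numerators: l = 0, m = 0, n = 0; L = l/sqrt(257/256), and similarly M = m/sqrt(W^2), N = n/sqrt(W^2)
H = (E*n - 2*F*m + G*l) / (2*(EG - F^2)*sqrt(W^2)); E*n - 2*F*m + G*l = 0, EG - F^2 = 257/256, so H = (0)/sqrt(257/256)


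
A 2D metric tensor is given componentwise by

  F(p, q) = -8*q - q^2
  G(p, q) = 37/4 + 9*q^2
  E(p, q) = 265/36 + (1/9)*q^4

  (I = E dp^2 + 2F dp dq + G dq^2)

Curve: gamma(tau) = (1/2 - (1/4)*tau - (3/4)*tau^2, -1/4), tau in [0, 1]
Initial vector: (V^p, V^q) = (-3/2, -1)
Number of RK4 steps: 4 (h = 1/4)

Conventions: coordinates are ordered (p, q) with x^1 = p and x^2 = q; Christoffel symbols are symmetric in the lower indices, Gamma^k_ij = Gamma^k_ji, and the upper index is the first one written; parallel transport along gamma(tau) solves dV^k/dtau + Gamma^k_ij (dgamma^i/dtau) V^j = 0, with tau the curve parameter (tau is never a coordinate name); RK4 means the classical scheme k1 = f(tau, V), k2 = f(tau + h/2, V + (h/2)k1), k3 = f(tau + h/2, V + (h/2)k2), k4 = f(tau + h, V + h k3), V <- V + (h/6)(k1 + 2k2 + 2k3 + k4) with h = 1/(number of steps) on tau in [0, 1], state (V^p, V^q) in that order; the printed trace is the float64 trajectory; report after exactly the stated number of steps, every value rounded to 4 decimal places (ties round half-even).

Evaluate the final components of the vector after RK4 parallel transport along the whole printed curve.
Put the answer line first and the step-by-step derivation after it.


Answer: V^p = -1.4994, V^q = -1.0007

gamma'(tau) = (-1/4 - (3/2)*tau, 0); f(tau, V)^k = -Gamma^k_ij(gamma(tau)) gamma'^i(tau) V^j; h = 1/4; intermediate values shown to 6 dp
curve data and Christoffel symbols at the stage parameters:
  tau = 0.000000: gamma = (0.500000, -0.250000), gamma' = (-0.250000, 0.000000); Gamma_ppp = -0.000098, Gamma_ppq = -0.000498, Gamma_pqq = -1.010997, Gamma_qpp = 0.000373, Gamma_qpq = 0.000098, Gamma_qqq = -0.029676
  tau = 0.125000: gamma = (0.457031, -0.250000), gamma' = (-0.437500, 0.000000); Gamma_ppp = -0.000098, Gamma_ppq = -0.000498, Gamma_pqq = -1.010997, Gamma_qpp = 0.000373, Gamma_qpq = 0.000098, Gamma_qqq = -0.029676
  tau = 0.250000: gamma = (0.390625, -0.250000), gamma' = (-0.625000, 0.000000); Gamma_ppp = -0.000098, Gamma_ppq = -0.000498, Gamma_pqq = -1.010997, Gamma_qpp = 0.000373, Gamma_qpq = 0.000098, Gamma_qqq = -0.029676
  tau = 0.375000: gamma = (0.300781, -0.250000), gamma' = (-0.812500, 0.000000); Gamma_ppp = -0.000098, Gamma_ppq = -0.000498, Gamma_pqq = -1.010997, Gamma_qpp = 0.000373, Gamma_qpq = 0.000098, Gamma_qqq = -0.029676
  tau = 0.500000: gamma = (0.187500, -0.250000), gamma' = (-1.000000, 0.000000); Gamma_ppp = -0.000098, Gamma_ppq = -0.000498, Gamma_pqq = -1.010997, Gamma_qpp = 0.000373, Gamma_qpq = 0.000098, Gamma_qqq = -0.029676
  tau = 0.625000: gamma = (0.050781, -0.250000), gamma' = (-1.187500, 0.000000); Gamma_ppp = -0.000098, Gamma_ppq = -0.000498, Gamma_pqq = -1.010997, Gamma_qpp = 0.000373, Gamma_qpq = 0.000098, Gamma_qqq = -0.029676
  tau = 0.750000: gamma = (-0.109375, -0.250000), gamma' = (-1.375000, 0.000000); Gamma_ppp = -0.000098, Gamma_ppq = -0.000498, Gamma_pqq = -1.010997, Gamma_qpp = 0.000373, Gamma_qpq = 0.000098, Gamma_qqq = -0.029676
  tau = 0.875000: gamma = (-0.292969, -0.250000), gamma' = (-1.562500, 0.000000); Gamma_ppp = -0.000098, Gamma_ppq = -0.000498, Gamma_pqq = -1.010997, Gamma_qpp = 0.000373, Gamma_qpq = 0.000098, Gamma_qqq = -0.029676
  tau = 1.000000: gamma = (-0.500000, -0.250000), gamma' = (-1.750000, 0.000000); Gamma_ppp = -0.000098, Gamma_ppq = -0.000498, Gamma_pqq = -1.010997, Gamma_qpp = 0.000373, Gamma_qpq = 0.000098, Gamma_qqq = -0.029676
step 0: V^p = -1.5000, V^q = -1.0000
step 1: k1 = (0.000161, -0.000165), k2 = (0.000282, -0.000288), k3 = (0.000282, -0.000288), k4 = (0.000403, -0.000411); V <- V + (h/6)(k1 + 2k2 + 2k3 + k4): V^p = -1.4999, V^q = -1.0001
step 2: k1 = (0.000403, -0.000411), k2 = (0.000524, -0.000535), k3 = (0.000524, -0.000535), k4 = (0.000645, -0.000658); V <- V + (h/6)(k1 + 2k2 + 2k3 + k4): V^p = -1.4998, V^q = -1.0002
step 3: k1 = (0.000645, -0.000658), k2 = (0.000766, -0.000781), k3 = (0.000766, -0.000781), k4 = (0.000887, -0.000905); V <- V + (h/6)(k1 + 2k2 + 2k3 + k4): V^p = -1.4996, V^q = -1.0004
step 4: k1 = (0.000887, -0.000905), k2 = (0.001008, -0.001028), k3 = (0.001008, -0.001028), k4 = (0.001129, -0.001151); V <- V + (h/6)(k1 + 2k2 + 2k3 + k4): V^p = -1.4994, V^q = -1.0007


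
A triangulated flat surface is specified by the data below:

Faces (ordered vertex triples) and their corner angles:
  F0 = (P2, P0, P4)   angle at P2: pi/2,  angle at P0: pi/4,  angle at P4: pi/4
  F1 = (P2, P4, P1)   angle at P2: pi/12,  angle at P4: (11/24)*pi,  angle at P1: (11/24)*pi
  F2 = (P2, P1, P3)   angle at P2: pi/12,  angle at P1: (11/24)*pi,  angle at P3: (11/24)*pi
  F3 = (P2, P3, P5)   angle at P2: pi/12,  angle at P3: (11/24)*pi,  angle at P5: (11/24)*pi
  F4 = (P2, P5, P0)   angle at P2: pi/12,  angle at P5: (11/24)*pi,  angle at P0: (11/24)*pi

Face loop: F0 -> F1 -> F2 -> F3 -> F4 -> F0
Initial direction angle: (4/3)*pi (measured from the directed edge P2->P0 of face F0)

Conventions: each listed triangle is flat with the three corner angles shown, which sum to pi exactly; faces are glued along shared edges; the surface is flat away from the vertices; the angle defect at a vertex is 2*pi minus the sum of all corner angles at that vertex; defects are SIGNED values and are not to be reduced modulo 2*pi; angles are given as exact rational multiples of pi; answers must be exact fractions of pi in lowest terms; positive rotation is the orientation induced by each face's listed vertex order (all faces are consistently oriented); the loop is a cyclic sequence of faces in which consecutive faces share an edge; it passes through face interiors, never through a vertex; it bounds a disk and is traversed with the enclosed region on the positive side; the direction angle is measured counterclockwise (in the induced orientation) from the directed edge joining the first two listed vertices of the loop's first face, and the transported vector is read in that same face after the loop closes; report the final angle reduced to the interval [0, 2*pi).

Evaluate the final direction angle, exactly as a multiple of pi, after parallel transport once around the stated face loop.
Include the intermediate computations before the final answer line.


enclosed vertex P2: corner angles sum to (5/6)*pi, defect = 2*pi - (5/6)*pi = (7/6)*pi
summing the enclosed defects onto the initial angle, mod 2*pi in the induced orientation:
final angle = (4/3)*pi + (7/6)*pi = pi/2 (mod 2*pi)

Answer: final direction angle = pi/2


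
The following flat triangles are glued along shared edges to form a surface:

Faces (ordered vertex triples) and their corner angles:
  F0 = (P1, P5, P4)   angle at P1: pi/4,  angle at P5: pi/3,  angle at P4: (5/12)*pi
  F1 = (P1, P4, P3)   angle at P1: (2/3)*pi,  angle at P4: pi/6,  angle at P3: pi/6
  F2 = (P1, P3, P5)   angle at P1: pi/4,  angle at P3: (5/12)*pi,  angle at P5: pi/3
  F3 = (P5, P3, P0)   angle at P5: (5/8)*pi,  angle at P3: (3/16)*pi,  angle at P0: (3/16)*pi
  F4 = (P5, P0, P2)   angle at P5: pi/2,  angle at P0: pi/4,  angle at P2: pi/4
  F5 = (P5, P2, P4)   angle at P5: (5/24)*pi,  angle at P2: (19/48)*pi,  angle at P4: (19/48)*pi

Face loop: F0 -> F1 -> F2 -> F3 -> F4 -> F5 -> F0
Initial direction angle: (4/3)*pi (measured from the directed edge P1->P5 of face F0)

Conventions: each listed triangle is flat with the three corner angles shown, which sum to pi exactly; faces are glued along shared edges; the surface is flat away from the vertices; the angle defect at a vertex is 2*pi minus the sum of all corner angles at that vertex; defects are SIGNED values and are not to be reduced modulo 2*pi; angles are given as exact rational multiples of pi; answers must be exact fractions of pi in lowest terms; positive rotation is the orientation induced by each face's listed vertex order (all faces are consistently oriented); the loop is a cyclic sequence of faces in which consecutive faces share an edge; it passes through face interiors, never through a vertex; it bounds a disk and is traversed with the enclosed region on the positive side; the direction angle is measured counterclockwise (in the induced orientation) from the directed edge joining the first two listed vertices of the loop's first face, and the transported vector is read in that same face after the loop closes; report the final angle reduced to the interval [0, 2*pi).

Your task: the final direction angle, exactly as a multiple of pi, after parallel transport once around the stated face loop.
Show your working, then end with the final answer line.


enclosed vertex P1: corner angles sum to (7/6)*pi, defect = 2*pi - (7/6)*pi = (5/6)*pi
enclosed vertex P5: corner angles sum to 2*pi, defect = 2*pi - 2*pi = 0
final direction = starting direction + enclosed defect total, reduced mod 2*pi (induced orientation)
final angle = (4/3)*pi + (5/6)*pi = pi/6 (mod 2*pi)

Answer: final direction angle = pi/6


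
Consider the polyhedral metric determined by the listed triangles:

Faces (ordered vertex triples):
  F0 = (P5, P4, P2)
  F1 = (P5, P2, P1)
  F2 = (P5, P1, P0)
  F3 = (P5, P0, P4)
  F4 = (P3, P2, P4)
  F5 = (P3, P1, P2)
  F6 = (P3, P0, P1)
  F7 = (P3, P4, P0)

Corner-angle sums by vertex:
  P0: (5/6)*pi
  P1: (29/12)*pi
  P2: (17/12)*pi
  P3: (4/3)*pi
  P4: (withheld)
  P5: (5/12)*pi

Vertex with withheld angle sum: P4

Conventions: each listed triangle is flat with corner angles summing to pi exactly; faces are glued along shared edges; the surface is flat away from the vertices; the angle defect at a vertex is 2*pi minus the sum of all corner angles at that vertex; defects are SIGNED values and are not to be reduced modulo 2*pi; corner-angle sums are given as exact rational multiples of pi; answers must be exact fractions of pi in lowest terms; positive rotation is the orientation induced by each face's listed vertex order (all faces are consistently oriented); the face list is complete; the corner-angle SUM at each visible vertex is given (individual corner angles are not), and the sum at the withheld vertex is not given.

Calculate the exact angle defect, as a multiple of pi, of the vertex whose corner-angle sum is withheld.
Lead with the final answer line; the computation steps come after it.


Answer: defect(P4) = (5/12)*pi

V = 6, E = 12, F = 8; chi = V - E + F = 2
Gauss-Bonnet: total defect = 2*pi*chi = 4*pi; visible defects sum to (43/12)*pi


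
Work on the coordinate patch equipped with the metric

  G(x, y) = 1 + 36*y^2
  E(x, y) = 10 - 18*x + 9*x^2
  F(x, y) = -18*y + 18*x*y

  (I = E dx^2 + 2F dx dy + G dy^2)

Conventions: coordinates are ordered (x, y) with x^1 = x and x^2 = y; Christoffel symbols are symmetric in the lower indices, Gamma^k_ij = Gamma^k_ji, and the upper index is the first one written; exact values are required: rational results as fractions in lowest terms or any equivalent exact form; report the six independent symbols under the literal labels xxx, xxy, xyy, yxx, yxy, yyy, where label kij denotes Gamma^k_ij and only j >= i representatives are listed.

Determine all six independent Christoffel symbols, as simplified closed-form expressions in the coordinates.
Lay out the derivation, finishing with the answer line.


E = 10 - 18*x + 9*x^2; F = -18*y + 18*x*y; G = 1 + 36*y^2
Gamma^k_ij = (1/2) g^{kl} (d_i g_jl + d_j g_il - d_l g_ij), with g^inv = (1/(EG-F^2)) [[G, -F], [-F, E]]
first partials: E_x = -18 + 18*x, E_y = 0, F_x = 18*y, F_y = -18 + 18*x, G_x = 0, G_y = 72*y
D = EG - F^2 = 10 - 18*x + 36*y^2 + 9*x^2
expanded: Gamma^x_xx = (G E_x - 2F F_x + F E_y)/(2D), Gamma^x_xy = (G E_y - F G_x)/(2D), Gamma^x_yy = (2G F_y - G G_x - F G_y)/(2D), Gamma^y_xx = (2E F_x - E E_y - F E_x)/(2D), Gamma^y_xy = (E G_x - F E_y)/(2D), Gamma^y_yy = (E G_y - 2F F_y + F G_x)/(2D); substitute and cancel common factors

Answer: Gamma_xxx = (9*x - 9)/(9*x^2 - 18*x + 36*y^2 + 10), Gamma_xxy = 0, Gamma_xyy = (18*x - 18)/(9*x^2 - 18*x + 36*y^2 + 10), Gamma_yxx = 18*y/(9*x^2 - 18*x + 36*y^2 + 10), Gamma_yxy = 0, Gamma_yyy = 36*y/(9*x^2 - 18*x + 36*y^2 + 10)


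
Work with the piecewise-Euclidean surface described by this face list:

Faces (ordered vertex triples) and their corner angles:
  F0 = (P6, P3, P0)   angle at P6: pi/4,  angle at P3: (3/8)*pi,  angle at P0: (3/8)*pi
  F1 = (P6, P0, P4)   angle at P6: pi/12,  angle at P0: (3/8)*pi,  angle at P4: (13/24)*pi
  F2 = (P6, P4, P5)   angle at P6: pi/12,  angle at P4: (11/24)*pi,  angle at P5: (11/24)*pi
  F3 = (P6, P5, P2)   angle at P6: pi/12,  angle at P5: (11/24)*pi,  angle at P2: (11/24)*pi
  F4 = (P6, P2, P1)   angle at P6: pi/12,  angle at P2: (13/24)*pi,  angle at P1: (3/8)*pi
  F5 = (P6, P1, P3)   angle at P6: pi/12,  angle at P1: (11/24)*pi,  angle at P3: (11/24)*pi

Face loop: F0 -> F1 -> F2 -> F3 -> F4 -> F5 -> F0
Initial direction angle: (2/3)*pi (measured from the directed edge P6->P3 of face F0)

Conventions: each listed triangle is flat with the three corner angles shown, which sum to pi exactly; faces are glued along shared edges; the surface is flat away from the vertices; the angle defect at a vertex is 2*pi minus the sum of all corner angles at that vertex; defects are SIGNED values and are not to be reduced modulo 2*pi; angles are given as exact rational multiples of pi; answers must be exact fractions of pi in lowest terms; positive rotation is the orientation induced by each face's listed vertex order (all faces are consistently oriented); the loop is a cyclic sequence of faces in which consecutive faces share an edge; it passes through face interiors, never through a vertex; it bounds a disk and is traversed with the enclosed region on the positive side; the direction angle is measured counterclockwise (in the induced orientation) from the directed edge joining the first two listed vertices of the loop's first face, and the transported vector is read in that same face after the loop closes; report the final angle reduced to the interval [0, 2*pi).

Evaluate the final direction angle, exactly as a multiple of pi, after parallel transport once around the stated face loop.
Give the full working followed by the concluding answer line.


enclosed vertex P6: corner angles sum to (2/3)*pi, defect = 2*pi - (2/3)*pi = (4/3)*pi
final direction = starting direction + enclosed defect total, reduced mod 2*pi (induced orientation)
final angle = (2/3)*pi + (4/3)*pi = 0 (mod 2*pi)

Answer: final direction angle = 0


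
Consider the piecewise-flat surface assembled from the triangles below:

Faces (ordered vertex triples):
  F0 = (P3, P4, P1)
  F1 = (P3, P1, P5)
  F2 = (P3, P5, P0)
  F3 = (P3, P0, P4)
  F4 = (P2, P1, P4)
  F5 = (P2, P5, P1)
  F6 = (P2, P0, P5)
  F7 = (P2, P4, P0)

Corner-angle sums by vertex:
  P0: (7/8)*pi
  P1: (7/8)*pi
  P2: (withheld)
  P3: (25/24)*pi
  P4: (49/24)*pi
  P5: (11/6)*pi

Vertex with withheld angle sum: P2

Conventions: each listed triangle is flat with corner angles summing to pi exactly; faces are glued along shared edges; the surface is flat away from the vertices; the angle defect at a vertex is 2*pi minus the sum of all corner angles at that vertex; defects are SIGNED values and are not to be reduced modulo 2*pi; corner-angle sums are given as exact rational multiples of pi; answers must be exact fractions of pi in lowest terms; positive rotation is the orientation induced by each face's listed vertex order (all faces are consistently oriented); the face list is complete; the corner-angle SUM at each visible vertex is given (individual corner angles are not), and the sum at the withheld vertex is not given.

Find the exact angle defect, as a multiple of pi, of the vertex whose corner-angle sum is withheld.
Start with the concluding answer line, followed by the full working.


Answer: defect(P2) = (2/3)*pi

V = 6, E = 12, F = 8; chi = V - E + F = 2
Gauss-Bonnet: total defect = 2*pi*chi = 4*pi; visible defects sum to (10/3)*pi


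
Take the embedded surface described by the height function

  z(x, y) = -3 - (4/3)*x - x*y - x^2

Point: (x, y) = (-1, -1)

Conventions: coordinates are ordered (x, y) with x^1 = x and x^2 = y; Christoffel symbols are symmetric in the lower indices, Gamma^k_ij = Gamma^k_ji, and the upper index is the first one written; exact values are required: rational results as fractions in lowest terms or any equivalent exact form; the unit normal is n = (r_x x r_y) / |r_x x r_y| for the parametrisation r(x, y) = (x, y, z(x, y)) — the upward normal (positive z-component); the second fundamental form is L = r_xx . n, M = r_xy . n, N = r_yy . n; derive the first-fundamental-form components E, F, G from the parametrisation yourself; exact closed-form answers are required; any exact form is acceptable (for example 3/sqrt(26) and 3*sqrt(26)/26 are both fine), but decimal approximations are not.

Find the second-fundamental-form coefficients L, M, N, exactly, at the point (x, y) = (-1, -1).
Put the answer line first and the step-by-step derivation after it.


Answer: L = -6*sqrt(43)/43, M = -3*sqrt(43)/43, N = 0

z_x = 5/3, z_y = 1, z_xx = -2, z_xy = -1, z_yy = 0
E = 34/9, F = 5/3, G = 2; answer radicand W^2 = 43/9
unnormalised second-form numerators: l = -2, m = -1, n = 0; L = l/sqrt(43/9), and similarly M = m/sqrt(W^2), N = n/sqrt(W^2)
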